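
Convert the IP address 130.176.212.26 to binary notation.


130 = 10000010
176 = 10110000
212 = 11010100
26 = 00011010
Binary: 10000010.10110000.11010100.00011010


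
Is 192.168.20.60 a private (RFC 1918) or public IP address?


RFC 1918 private ranges:
  10.0.0.0/8 (10.0.0.0 - 10.255.255.255)
  172.16.0.0/12 (172.16.0.0 - 172.31.255.255)
  192.168.0.0/16 (192.168.0.0 - 192.168.255.255)
Private (in 192.168.0.0/16)


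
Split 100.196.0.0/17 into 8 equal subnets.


New prefix = 17 + 3 = 20
Each subnet has 4096 addresses
  100.196.0.0/20
  100.196.16.0/20
  100.196.32.0/20
  100.196.48.0/20
  100.196.64.0/20
  100.196.80.0/20
  100.196.96.0/20
  100.196.112.0/20
Subnets: 100.196.0.0/20, 100.196.16.0/20, 100.196.32.0/20, 100.196.48.0/20, 100.196.64.0/20, 100.196.80.0/20, 100.196.96.0/20, 100.196.112.0/20


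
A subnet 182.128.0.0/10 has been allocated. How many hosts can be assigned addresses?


Host bits = 32 - 10 = 22
Total addresses = 2^22 = 4194304
Usable = total - 2 (network and broadcast)
Usable hosts: 4194302


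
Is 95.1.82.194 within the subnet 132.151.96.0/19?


Subnet network: 132.151.96.0
Test IP AND mask: 95.1.64.0
No, 95.1.82.194 is not in 132.151.96.0/19


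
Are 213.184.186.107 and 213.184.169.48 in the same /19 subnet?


Mask: 255.255.224.0
213.184.186.107 AND mask = 213.184.160.0
213.184.169.48 AND mask = 213.184.160.0
Yes, same subnet (213.184.160.0)


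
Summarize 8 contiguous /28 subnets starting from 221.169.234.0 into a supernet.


Original prefix: /28
Number of subnets: 8 = 2^3
New prefix = 28 - 3 = 25
Supernet: 221.169.234.0/25


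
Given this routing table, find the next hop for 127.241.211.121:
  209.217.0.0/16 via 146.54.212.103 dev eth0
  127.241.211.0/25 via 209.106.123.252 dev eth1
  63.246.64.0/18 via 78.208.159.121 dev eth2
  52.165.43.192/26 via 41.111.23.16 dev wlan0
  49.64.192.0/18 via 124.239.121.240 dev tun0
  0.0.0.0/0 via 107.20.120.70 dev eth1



Longest prefix match for 127.241.211.121:
  /16 209.217.0.0: no
  /25 127.241.211.0: MATCH
  /18 63.246.64.0: no
  /26 52.165.43.192: no
  /18 49.64.192.0: no
  /0 0.0.0.0: MATCH
Selected: next-hop 209.106.123.252 via eth1 (matched /25)


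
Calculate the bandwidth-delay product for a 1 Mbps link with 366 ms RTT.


BDP = bandwidth * RTT
= 1 Mbps * 366 ms
= 1 * 1e6 * 366 / 1000 bits
= 366000 bits
= 45750 bytes
= 44.6777 KB
BDP = 366000 bits (45750 bytes)


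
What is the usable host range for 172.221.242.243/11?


Network: 172.192.0.0
Broadcast: 172.223.255.255
First usable = network + 1
Last usable = broadcast - 1
Range: 172.192.0.1 to 172.223.255.254


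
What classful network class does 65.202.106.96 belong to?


First octet: 65
Binary: 01000001
0xxxxxxx -> Class A (1-126)
Class A, default mask 255.0.0.0 (/8)


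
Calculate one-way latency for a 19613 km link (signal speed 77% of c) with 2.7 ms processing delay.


Speed = 0.77 * 3e5 km/s = 231000 km/s
Propagation delay = 19613 / 231000 = 0.0849 s = 84.9048 ms
Processing delay = 2.7 ms
Total one-way latency = 87.6048 ms


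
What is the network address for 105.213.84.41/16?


IP:   01101001.11010101.01010100.00101001
Mask: 11111111.11111111.00000000.00000000
AND operation:
Net:  01101001.11010101.00000000.00000000
Network: 105.213.0.0/16


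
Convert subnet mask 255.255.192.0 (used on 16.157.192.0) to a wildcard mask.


Subnet mask: 255.255.192.0
Wildcard = 255.255.255.255 - subnet mask
255 - 255 = 0
255 - 255 = 0
255 - 192 = 63
255 - 0 = 255
Wildcard: 0.0.63.255


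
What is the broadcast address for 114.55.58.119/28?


Network: 114.55.58.112/28
Host bits = 4
Set all host bits to 1:
Broadcast: 114.55.58.127


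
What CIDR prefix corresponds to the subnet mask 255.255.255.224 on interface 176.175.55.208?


Binary: 11111111.11111111.11111111.11100000
Count leading 1s
Prefix: /27


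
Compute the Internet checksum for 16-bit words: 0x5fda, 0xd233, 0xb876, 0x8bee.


Sum all words (with carry folding):
+ 0x5fda = 0x5fda
+ 0xd233 = 0x320e
+ 0xb876 = 0xea84
+ 0x8bee = 0x7673
One's complement: ~0x7673
Checksum = 0x898c


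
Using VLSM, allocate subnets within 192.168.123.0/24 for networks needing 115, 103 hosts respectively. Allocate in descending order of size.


115 hosts -> /25 (126 usable): 192.168.123.0/25
103 hosts -> /25 (126 usable): 192.168.123.128/25
Allocation: 192.168.123.0/25 (115 hosts, 126 usable); 192.168.123.128/25 (103 hosts, 126 usable)


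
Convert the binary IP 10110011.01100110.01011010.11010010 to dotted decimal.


10110011 = 179
01100110 = 102
01011010 = 90
11010010 = 210
IP: 179.102.90.210


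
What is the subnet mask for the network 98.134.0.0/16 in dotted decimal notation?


/16 means 16 network bits, 16 host bits
Binary: 11111111111111110000000000000000
Mask: 255.255.0.0


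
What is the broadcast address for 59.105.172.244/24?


Network: 59.105.172.0/24
Host bits = 8
Set all host bits to 1:
Broadcast: 59.105.172.255


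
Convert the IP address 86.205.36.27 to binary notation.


86 = 01010110
205 = 11001101
36 = 00100100
27 = 00011011
Binary: 01010110.11001101.00100100.00011011


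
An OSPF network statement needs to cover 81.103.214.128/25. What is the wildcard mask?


Subnet mask: 255.255.255.128
Wildcard = 255.255.255.255 - subnet mask
255 - 255 = 0
255 - 255 = 0
255 - 255 = 0
255 - 128 = 127
Wildcard: 0.0.0.127


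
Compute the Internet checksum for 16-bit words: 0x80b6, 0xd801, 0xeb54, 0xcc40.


Sum all words (with carry folding):
+ 0x80b6 = 0x80b6
+ 0xd801 = 0x58b8
+ 0xeb54 = 0x440d
+ 0xcc40 = 0x104e
One's complement: ~0x104e
Checksum = 0xefb1


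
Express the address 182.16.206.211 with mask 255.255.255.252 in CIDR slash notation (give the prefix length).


Binary: 11111111.11111111.11111111.11111100
Count leading 1s
Prefix: /30


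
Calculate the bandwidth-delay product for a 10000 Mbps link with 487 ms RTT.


BDP = bandwidth * RTT
= 10000 Mbps * 487 ms
= 10000 * 1e6 * 487 / 1000 bits
= 4870000000 bits
= 608750000 bytes
= 594482.4219 KB
BDP = 4870000000 bits (608750000 bytes)


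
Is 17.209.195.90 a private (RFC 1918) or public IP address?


RFC 1918 private ranges:
  10.0.0.0/8 (10.0.0.0 - 10.255.255.255)
  172.16.0.0/12 (172.16.0.0 - 172.31.255.255)
  192.168.0.0/16 (192.168.0.0 - 192.168.255.255)
Public (not in any RFC 1918 range)


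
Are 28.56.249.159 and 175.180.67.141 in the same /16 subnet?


Mask: 255.255.0.0
28.56.249.159 AND mask = 28.56.0.0
175.180.67.141 AND mask = 175.180.0.0
No, different subnets (28.56.0.0 vs 175.180.0.0)


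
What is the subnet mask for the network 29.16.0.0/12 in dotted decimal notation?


/12 means 12 network bits, 20 host bits
Binary: 11111111111100000000000000000000
Mask: 255.240.0.0


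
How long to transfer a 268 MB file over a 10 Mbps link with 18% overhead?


Effective throughput = 10 * (1 - 18/100) = 8.2 Mbps
File size in Mb = 268 * 8 = 2144 Mb
Time = 2144 / 8.2
Time = 261.4634 seconds


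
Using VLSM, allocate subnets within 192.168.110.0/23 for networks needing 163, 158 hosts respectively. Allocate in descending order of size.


163 hosts -> /24 (254 usable): 192.168.110.0/24
158 hosts -> /24 (254 usable): 192.168.111.0/24
Allocation: 192.168.110.0/24 (163 hosts, 254 usable); 192.168.111.0/24 (158 hosts, 254 usable)


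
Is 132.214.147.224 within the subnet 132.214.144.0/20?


Subnet network: 132.214.144.0
Test IP AND mask: 132.214.144.0
Yes, 132.214.147.224 is in 132.214.144.0/20


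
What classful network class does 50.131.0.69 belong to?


First octet: 50
Binary: 00110010
0xxxxxxx -> Class A (1-126)
Class A, default mask 255.0.0.0 (/8)


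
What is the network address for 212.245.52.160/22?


IP:   11010100.11110101.00110100.10100000
Mask: 11111111.11111111.11111100.00000000
AND operation:
Net:  11010100.11110101.00110100.00000000
Network: 212.245.52.0/22


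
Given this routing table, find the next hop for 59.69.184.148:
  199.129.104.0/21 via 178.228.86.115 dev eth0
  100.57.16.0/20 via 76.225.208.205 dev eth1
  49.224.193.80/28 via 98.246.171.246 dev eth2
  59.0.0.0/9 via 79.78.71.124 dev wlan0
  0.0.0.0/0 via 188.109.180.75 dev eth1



Longest prefix match for 59.69.184.148:
  /21 199.129.104.0: no
  /20 100.57.16.0: no
  /28 49.224.193.80: no
  /9 59.0.0.0: MATCH
  /0 0.0.0.0: MATCH
Selected: next-hop 79.78.71.124 via wlan0 (matched /9)


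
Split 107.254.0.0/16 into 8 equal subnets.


New prefix = 16 + 3 = 19
Each subnet has 8192 addresses
  107.254.0.0/19
  107.254.32.0/19
  107.254.64.0/19
  107.254.96.0/19
  107.254.128.0/19
  107.254.160.0/19
  107.254.192.0/19
  107.254.224.0/19
Subnets: 107.254.0.0/19, 107.254.32.0/19, 107.254.64.0/19, 107.254.96.0/19, 107.254.128.0/19, 107.254.160.0/19, 107.254.192.0/19, 107.254.224.0/19


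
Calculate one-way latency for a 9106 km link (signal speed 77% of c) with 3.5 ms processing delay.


Speed = 0.77 * 3e5 km/s = 231000 km/s
Propagation delay = 9106 / 231000 = 0.0394 s = 39.4199 ms
Processing delay = 3.5 ms
Total one-way latency = 42.9199 ms


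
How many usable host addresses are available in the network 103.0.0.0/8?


Host bits = 32 - 8 = 24
Total addresses = 2^24 = 16777216
Usable = total - 2 (network and broadcast)
Usable hosts: 16777214


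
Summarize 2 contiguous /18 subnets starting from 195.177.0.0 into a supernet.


Original prefix: /18
Number of subnets: 2 = 2^1
New prefix = 18 - 1 = 17
Supernet: 195.177.0.0/17


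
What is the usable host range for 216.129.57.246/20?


Network: 216.129.48.0
Broadcast: 216.129.63.255
First usable = network + 1
Last usable = broadcast - 1
Range: 216.129.48.1 to 216.129.63.254


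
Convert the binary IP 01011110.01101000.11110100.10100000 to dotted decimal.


01011110 = 94
01101000 = 104
11110100 = 244
10100000 = 160
IP: 94.104.244.160


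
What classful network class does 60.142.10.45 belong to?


First octet: 60
Binary: 00111100
0xxxxxxx -> Class A (1-126)
Class A, default mask 255.0.0.0 (/8)


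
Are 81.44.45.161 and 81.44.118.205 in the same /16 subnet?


Mask: 255.255.0.0
81.44.45.161 AND mask = 81.44.0.0
81.44.118.205 AND mask = 81.44.0.0
Yes, same subnet (81.44.0.0)


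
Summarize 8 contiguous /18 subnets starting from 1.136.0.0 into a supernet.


Original prefix: /18
Number of subnets: 8 = 2^3
New prefix = 18 - 3 = 15
Supernet: 1.136.0.0/15


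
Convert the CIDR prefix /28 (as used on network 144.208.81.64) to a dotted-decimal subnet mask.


/28 means 28 network bits, 4 host bits
Binary: 11111111111111111111111111110000
Mask: 255.255.255.240


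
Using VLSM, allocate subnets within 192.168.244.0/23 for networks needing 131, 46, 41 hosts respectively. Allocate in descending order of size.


131 hosts -> /24 (254 usable): 192.168.244.0/24
46 hosts -> /26 (62 usable): 192.168.245.0/26
41 hosts -> /26 (62 usable): 192.168.245.64/26
Allocation: 192.168.244.0/24 (131 hosts, 254 usable); 192.168.245.0/26 (46 hosts, 62 usable); 192.168.245.64/26 (41 hosts, 62 usable)


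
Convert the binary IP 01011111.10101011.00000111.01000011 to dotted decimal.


01011111 = 95
10101011 = 171
00000111 = 7
01000011 = 67
IP: 95.171.7.67


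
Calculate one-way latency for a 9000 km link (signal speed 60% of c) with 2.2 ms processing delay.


Speed = 0.6 * 3e5 km/s = 180000 km/s
Propagation delay = 9000 / 180000 = 0.05 s = 50 ms
Processing delay = 2.2 ms
Total one-way latency = 52.2 ms


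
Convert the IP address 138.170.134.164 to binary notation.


138 = 10001010
170 = 10101010
134 = 10000110
164 = 10100100
Binary: 10001010.10101010.10000110.10100100


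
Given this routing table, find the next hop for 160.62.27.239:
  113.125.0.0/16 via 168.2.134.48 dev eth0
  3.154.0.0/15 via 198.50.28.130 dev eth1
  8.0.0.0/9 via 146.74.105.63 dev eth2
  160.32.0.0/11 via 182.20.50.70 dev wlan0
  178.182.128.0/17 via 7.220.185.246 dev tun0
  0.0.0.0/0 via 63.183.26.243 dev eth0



Longest prefix match for 160.62.27.239:
  /16 113.125.0.0: no
  /15 3.154.0.0: no
  /9 8.0.0.0: no
  /11 160.32.0.0: MATCH
  /17 178.182.128.0: no
  /0 0.0.0.0: MATCH
Selected: next-hop 182.20.50.70 via wlan0 (matched /11)


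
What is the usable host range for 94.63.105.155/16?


Network: 94.63.0.0
Broadcast: 94.63.255.255
First usable = network + 1
Last usable = broadcast - 1
Range: 94.63.0.1 to 94.63.255.254


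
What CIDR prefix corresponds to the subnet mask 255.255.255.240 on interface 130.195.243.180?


Binary: 11111111.11111111.11111111.11110000
Count leading 1s
Prefix: /28


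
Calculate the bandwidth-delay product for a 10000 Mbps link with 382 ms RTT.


BDP = bandwidth * RTT
= 10000 Mbps * 382 ms
= 10000 * 1e6 * 382 / 1000 bits
= 3820000000 bits
= 477500000 bytes
= 466308.5938 KB
BDP = 3820000000 bits (477500000 bytes)


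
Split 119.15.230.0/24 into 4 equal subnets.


New prefix = 24 + 2 = 26
Each subnet has 64 addresses
  119.15.230.0/26
  119.15.230.64/26
  119.15.230.128/26
  119.15.230.192/26
Subnets: 119.15.230.0/26, 119.15.230.64/26, 119.15.230.128/26, 119.15.230.192/26


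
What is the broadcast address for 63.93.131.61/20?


Network: 63.93.128.0/20
Host bits = 12
Set all host bits to 1:
Broadcast: 63.93.143.255


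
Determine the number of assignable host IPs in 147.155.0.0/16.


Host bits = 32 - 16 = 16
Total addresses = 2^16 = 65536
Usable = total - 2 (network and broadcast)
Usable hosts: 65534


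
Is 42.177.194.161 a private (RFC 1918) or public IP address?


RFC 1918 private ranges:
  10.0.0.0/8 (10.0.0.0 - 10.255.255.255)
  172.16.0.0/12 (172.16.0.0 - 172.31.255.255)
  192.168.0.0/16 (192.168.0.0 - 192.168.255.255)
Public (not in any RFC 1918 range)


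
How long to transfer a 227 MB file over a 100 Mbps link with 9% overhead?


Effective throughput = 100 * (1 - 9/100) = 91 Mbps
File size in Mb = 227 * 8 = 1816 Mb
Time = 1816 / 91
Time = 19.956 seconds


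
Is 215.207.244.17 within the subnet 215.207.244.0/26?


Subnet network: 215.207.244.0
Test IP AND mask: 215.207.244.0
Yes, 215.207.244.17 is in 215.207.244.0/26


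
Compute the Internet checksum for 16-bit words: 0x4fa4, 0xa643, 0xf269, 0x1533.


Sum all words (with carry folding):
+ 0x4fa4 = 0x4fa4
+ 0xa643 = 0xf5e7
+ 0xf269 = 0xe851
+ 0x1533 = 0xfd84
One's complement: ~0xfd84
Checksum = 0x027b


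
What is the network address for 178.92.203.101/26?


IP:   10110010.01011100.11001011.01100101
Mask: 11111111.11111111.11111111.11000000
AND operation:
Net:  10110010.01011100.11001011.01000000
Network: 178.92.203.64/26


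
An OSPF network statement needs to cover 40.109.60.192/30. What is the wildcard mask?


Subnet mask: 255.255.255.252
Wildcard = 255.255.255.255 - subnet mask
255 - 255 = 0
255 - 255 = 0
255 - 255 = 0
255 - 252 = 3
Wildcard: 0.0.0.3


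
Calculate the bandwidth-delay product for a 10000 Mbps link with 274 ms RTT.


BDP = bandwidth * RTT
= 10000 Mbps * 274 ms
= 10000 * 1e6 * 274 / 1000 bits
= 2740000000 bits
= 342500000 bytes
= 334472.6562 KB
BDP = 2740000000 bits (342500000 bytes)


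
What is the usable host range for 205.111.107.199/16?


Network: 205.111.0.0
Broadcast: 205.111.255.255
First usable = network + 1
Last usable = broadcast - 1
Range: 205.111.0.1 to 205.111.255.254


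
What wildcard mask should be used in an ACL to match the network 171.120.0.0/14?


Subnet mask: 255.252.0.0
Wildcard = 255.255.255.255 - subnet mask
255 - 255 = 0
255 - 252 = 3
255 - 0 = 255
255 - 0 = 255
Wildcard: 0.3.255.255


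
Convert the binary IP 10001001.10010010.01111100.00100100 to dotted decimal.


10001001 = 137
10010010 = 146
01111100 = 124
00100100 = 36
IP: 137.146.124.36


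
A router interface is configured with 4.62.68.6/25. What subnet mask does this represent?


/25 means 25 network bits, 7 host bits
Binary: 11111111111111111111111110000000
Mask: 255.255.255.128


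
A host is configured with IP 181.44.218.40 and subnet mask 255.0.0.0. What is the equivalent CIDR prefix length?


Binary: 11111111.00000000.00000000.00000000
Count leading 1s
Prefix: /8


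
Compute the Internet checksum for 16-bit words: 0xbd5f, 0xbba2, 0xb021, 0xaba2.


Sum all words (with carry folding):
+ 0xbd5f = 0xbd5f
+ 0xbba2 = 0x7902
+ 0xb021 = 0x2924
+ 0xaba2 = 0xd4c6
One's complement: ~0xd4c6
Checksum = 0x2b39


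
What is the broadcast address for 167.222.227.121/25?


Network: 167.222.227.0/25
Host bits = 7
Set all host bits to 1:
Broadcast: 167.222.227.127


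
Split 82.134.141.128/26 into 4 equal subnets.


New prefix = 26 + 2 = 28
Each subnet has 16 addresses
  82.134.141.128/28
  82.134.141.144/28
  82.134.141.160/28
  82.134.141.176/28
Subnets: 82.134.141.128/28, 82.134.141.144/28, 82.134.141.160/28, 82.134.141.176/28


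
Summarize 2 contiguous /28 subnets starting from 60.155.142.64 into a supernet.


Original prefix: /28
Number of subnets: 2 = 2^1
New prefix = 28 - 1 = 27
Supernet: 60.155.142.64/27


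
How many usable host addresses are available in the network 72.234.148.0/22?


Host bits = 32 - 22 = 10
Total addresses = 2^10 = 1024
Usable = total - 2 (network and broadcast)
Usable hosts: 1022


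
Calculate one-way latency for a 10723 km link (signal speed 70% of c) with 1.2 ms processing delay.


Speed = 0.7 * 3e5 km/s = 210000 km/s
Propagation delay = 10723 / 210000 = 0.0511 s = 51.0619 ms
Processing delay = 1.2 ms
Total one-way latency = 52.2619 ms


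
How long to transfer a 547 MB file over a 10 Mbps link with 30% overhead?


Effective throughput = 10 * (1 - 30/100) = 7 Mbps
File size in Mb = 547 * 8 = 4376 Mb
Time = 4376 / 7
Time = 625.1429 seconds


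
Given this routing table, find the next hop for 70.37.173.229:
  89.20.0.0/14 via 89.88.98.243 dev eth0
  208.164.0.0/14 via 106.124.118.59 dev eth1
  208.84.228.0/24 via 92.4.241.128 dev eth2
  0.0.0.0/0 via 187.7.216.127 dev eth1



Longest prefix match for 70.37.173.229:
  /14 89.20.0.0: no
  /14 208.164.0.0: no
  /24 208.84.228.0: no
  /0 0.0.0.0: MATCH
Selected: next-hop 187.7.216.127 via eth1 (matched /0)


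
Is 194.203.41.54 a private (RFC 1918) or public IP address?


RFC 1918 private ranges:
  10.0.0.0/8 (10.0.0.0 - 10.255.255.255)
  172.16.0.0/12 (172.16.0.0 - 172.31.255.255)
  192.168.0.0/16 (192.168.0.0 - 192.168.255.255)
Public (not in any RFC 1918 range)


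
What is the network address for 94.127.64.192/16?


IP:   01011110.01111111.01000000.11000000
Mask: 11111111.11111111.00000000.00000000
AND operation:
Net:  01011110.01111111.00000000.00000000
Network: 94.127.0.0/16


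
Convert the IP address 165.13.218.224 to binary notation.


165 = 10100101
13 = 00001101
218 = 11011010
224 = 11100000
Binary: 10100101.00001101.11011010.11100000


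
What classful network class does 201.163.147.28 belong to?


First octet: 201
Binary: 11001001
110xxxxx -> Class C (192-223)
Class C, default mask 255.255.255.0 (/24)


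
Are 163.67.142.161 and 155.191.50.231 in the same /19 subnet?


Mask: 255.255.224.0
163.67.142.161 AND mask = 163.67.128.0
155.191.50.231 AND mask = 155.191.32.0
No, different subnets (163.67.128.0 vs 155.191.32.0)


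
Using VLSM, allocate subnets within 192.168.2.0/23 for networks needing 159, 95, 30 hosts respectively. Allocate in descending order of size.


159 hosts -> /24 (254 usable): 192.168.2.0/24
95 hosts -> /25 (126 usable): 192.168.3.0/25
30 hosts -> /27 (30 usable): 192.168.3.128/27
Allocation: 192.168.2.0/24 (159 hosts, 254 usable); 192.168.3.0/25 (95 hosts, 126 usable); 192.168.3.128/27 (30 hosts, 30 usable)


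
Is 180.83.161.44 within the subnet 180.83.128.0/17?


Subnet network: 180.83.128.0
Test IP AND mask: 180.83.128.0
Yes, 180.83.161.44 is in 180.83.128.0/17


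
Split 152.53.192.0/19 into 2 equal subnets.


New prefix = 19 + 1 = 20
Each subnet has 4096 addresses
  152.53.192.0/20
  152.53.208.0/20
Subnets: 152.53.192.0/20, 152.53.208.0/20


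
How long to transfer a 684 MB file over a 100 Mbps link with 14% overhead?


Effective throughput = 100 * (1 - 14/100) = 86 Mbps
File size in Mb = 684 * 8 = 5472 Mb
Time = 5472 / 86
Time = 63.6279 seconds


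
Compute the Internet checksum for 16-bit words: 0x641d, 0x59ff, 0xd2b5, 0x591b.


Sum all words (with carry folding):
+ 0x641d = 0x641d
+ 0x59ff = 0xbe1c
+ 0xd2b5 = 0x90d2
+ 0x591b = 0xe9ed
One's complement: ~0xe9ed
Checksum = 0x1612


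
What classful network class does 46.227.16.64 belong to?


First octet: 46
Binary: 00101110
0xxxxxxx -> Class A (1-126)
Class A, default mask 255.0.0.0 (/8)


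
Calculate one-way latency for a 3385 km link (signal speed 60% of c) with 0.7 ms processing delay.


Speed = 0.6 * 3e5 km/s = 180000 km/s
Propagation delay = 3385 / 180000 = 0.0188 s = 18.8056 ms
Processing delay = 0.7 ms
Total one-way latency = 19.5056 ms


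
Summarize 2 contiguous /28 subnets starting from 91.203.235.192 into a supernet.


Original prefix: /28
Number of subnets: 2 = 2^1
New prefix = 28 - 1 = 27
Supernet: 91.203.235.192/27


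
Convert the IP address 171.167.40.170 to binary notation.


171 = 10101011
167 = 10100111
40 = 00101000
170 = 10101010
Binary: 10101011.10100111.00101000.10101010


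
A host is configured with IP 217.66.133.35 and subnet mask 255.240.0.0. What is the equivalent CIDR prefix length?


Binary: 11111111.11110000.00000000.00000000
Count leading 1s
Prefix: /12


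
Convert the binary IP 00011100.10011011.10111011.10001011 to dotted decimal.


00011100 = 28
10011011 = 155
10111011 = 187
10001011 = 139
IP: 28.155.187.139


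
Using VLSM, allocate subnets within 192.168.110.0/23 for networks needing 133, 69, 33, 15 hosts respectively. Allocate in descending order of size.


133 hosts -> /24 (254 usable): 192.168.110.0/24
69 hosts -> /25 (126 usable): 192.168.111.0/25
33 hosts -> /26 (62 usable): 192.168.111.128/26
15 hosts -> /27 (30 usable): 192.168.111.192/27
Allocation: 192.168.110.0/24 (133 hosts, 254 usable); 192.168.111.0/25 (69 hosts, 126 usable); 192.168.111.128/26 (33 hosts, 62 usable); 192.168.111.192/27 (15 hosts, 30 usable)


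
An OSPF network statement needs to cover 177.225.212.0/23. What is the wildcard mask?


Subnet mask: 255.255.254.0
Wildcard = 255.255.255.255 - subnet mask
255 - 255 = 0
255 - 255 = 0
255 - 254 = 1
255 - 0 = 255
Wildcard: 0.0.1.255


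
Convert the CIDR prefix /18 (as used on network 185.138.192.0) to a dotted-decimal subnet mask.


/18 means 18 network bits, 14 host bits
Binary: 11111111111111111100000000000000
Mask: 255.255.192.0


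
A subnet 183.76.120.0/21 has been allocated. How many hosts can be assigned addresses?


Host bits = 32 - 21 = 11
Total addresses = 2^11 = 2048
Usable = total - 2 (network and broadcast)
Usable hosts: 2046


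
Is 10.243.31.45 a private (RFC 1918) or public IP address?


RFC 1918 private ranges:
  10.0.0.0/8 (10.0.0.0 - 10.255.255.255)
  172.16.0.0/12 (172.16.0.0 - 172.31.255.255)
  192.168.0.0/16 (192.168.0.0 - 192.168.255.255)
Private (in 10.0.0.0/8)


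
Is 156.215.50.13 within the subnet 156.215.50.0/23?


Subnet network: 156.215.50.0
Test IP AND mask: 156.215.50.0
Yes, 156.215.50.13 is in 156.215.50.0/23


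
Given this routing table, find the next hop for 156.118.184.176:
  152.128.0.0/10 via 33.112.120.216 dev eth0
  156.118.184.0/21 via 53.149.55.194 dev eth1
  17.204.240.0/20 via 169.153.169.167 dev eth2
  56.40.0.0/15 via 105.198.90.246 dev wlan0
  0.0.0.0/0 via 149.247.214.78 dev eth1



Longest prefix match for 156.118.184.176:
  /10 152.128.0.0: no
  /21 156.118.184.0: MATCH
  /20 17.204.240.0: no
  /15 56.40.0.0: no
  /0 0.0.0.0: MATCH
Selected: next-hop 53.149.55.194 via eth1 (matched /21)


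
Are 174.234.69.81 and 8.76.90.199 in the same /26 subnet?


Mask: 255.255.255.192
174.234.69.81 AND mask = 174.234.69.64
8.76.90.199 AND mask = 8.76.90.192
No, different subnets (174.234.69.64 vs 8.76.90.192)


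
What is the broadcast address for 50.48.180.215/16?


Network: 50.48.0.0/16
Host bits = 16
Set all host bits to 1:
Broadcast: 50.48.255.255


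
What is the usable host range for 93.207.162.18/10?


Network: 93.192.0.0
Broadcast: 93.255.255.255
First usable = network + 1
Last usable = broadcast - 1
Range: 93.192.0.1 to 93.255.255.254


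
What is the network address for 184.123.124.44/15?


IP:   10111000.01111011.01111100.00101100
Mask: 11111111.11111110.00000000.00000000
AND operation:
Net:  10111000.01111010.00000000.00000000
Network: 184.122.0.0/15


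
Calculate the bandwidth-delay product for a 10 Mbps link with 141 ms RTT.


BDP = bandwidth * RTT
= 10 Mbps * 141 ms
= 10 * 1e6 * 141 / 1000 bits
= 1410000 bits
= 176250 bytes
= 172.1191 KB
BDP = 1410000 bits (176250 bytes)


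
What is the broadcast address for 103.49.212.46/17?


Network: 103.49.128.0/17
Host bits = 15
Set all host bits to 1:
Broadcast: 103.49.255.255


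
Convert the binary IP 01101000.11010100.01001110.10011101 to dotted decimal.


01101000 = 104
11010100 = 212
01001110 = 78
10011101 = 157
IP: 104.212.78.157


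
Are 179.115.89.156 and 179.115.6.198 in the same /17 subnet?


Mask: 255.255.128.0
179.115.89.156 AND mask = 179.115.0.0
179.115.6.198 AND mask = 179.115.0.0
Yes, same subnet (179.115.0.0)


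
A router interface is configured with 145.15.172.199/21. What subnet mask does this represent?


/21 means 21 network bits, 11 host bits
Binary: 11111111111111111111100000000000
Mask: 255.255.248.0


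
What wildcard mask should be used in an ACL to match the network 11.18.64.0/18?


Subnet mask: 255.255.192.0
Wildcard = 255.255.255.255 - subnet mask
255 - 255 = 0
255 - 255 = 0
255 - 192 = 63
255 - 0 = 255
Wildcard: 0.0.63.255


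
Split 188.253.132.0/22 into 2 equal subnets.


New prefix = 22 + 1 = 23
Each subnet has 512 addresses
  188.253.132.0/23
  188.253.134.0/23
Subnets: 188.253.132.0/23, 188.253.134.0/23


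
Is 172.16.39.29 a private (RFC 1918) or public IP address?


RFC 1918 private ranges:
  10.0.0.0/8 (10.0.0.0 - 10.255.255.255)
  172.16.0.0/12 (172.16.0.0 - 172.31.255.255)
  192.168.0.0/16 (192.168.0.0 - 192.168.255.255)
Private (in 172.16.0.0/12)


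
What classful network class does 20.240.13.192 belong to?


First octet: 20
Binary: 00010100
0xxxxxxx -> Class A (1-126)
Class A, default mask 255.0.0.0 (/8)


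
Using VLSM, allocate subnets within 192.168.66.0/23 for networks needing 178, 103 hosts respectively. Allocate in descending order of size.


178 hosts -> /24 (254 usable): 192.168.66.0/24
103 hosts -> /25 (126 usable): 192.168.67.0/25
Allocation: 192.168.66.0/24 (178 hosts, 254 usable); 192.168.67.0/25 (103 hosts, 126 usable)


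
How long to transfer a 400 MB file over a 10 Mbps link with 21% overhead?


Effective throughput = 10 * (1 - 21/100) = 7.9 Mbps
File size in Mb = 400 * 8 = 3200 Mb
Time = 3200 / 7.9
Time = 405.0633 seconds


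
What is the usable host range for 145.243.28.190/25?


Network: 145.243.28.128
Broadcast: 145.243.28.255
First usable = network + 1
Last usable = broadcast - 1
Range: 145.243.28.129 to 145.243.28.254


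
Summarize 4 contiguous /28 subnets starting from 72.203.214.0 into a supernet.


Original prefix: /28
Number of subnets: 4 = 2^2
New prefix = 28 - 2 = 26
Supernet: 72.203.214.0/26


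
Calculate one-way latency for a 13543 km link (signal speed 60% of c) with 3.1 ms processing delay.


Speed = 0.6 * 3e5 km/s = 180000 km/s
Propagation delay = 13543 / 180000 = 0.0752 s = 75.2389 ms
Processing delay = 3.1 ms
Total one-way latency = 78.3389 ms


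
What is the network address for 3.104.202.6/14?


IP:   00000011.01101000.11001010.00000110
Mask: 11111111.11111100.00000000.00000000
AND operation:
Net:  00000011.01101000.00000000.00000000
Network: 3.104.0.0/14


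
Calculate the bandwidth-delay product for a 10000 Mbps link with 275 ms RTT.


BDP = bandwidth * RTT
= 10000 Mbps * 275 ms
= 10000 * 1e6 * 275 / 1000 bits
= 2750000000 bits
= 343750000 bytes
= 335693.3594 KB
BDP = 2750000000 bits (343750000 bytes)


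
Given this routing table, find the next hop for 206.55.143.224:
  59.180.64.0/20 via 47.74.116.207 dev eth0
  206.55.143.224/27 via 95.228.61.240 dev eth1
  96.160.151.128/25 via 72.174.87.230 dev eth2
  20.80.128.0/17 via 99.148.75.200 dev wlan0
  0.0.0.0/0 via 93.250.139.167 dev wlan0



Longest prefix match for 206.55.143.224:
  /20 59.180.64.0: no
  /27 206.55.143.224: MATCH
  /25 96.160.151.128: no
  /17 20.80.128.0: no
  /0 0.0.0.0: MATCH
Selected: next-hop 95.228.61.240 via eth1 (matched /27)


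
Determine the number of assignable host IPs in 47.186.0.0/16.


Host bits = 32 - 16 = 16
Total addresses = 2^16 = 65536
Usable = total - 2 (network and broadcast)
Usable hosts: 65534


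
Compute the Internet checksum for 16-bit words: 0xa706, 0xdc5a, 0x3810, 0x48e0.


Sum all words (with carry folding):
+ 0xa706 = 0xa706
+ 0xdc5a = 0x8361
+ 0x3810 = 0xbb71
+ 0x48e0 = 0x0452
One's complement: ~0x0452
Checksum = 0xfbad


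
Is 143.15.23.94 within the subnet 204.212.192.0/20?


Subnet network: 204.212.192.0
Test IP AND mask: 143.15.16.0
No, 143.15.23.94 is not in 204.212.192.0/20


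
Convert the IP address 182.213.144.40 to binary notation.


182 = 10110110
213 = 11010101
144 = 10010000
40 = 00101000
Binary: 10110110.11010101.10010000.00101000


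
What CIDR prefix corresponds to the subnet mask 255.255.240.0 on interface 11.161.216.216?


Binary: 11111111.11111111.11110000.00000000
Count leading 1s
Prefix: /20


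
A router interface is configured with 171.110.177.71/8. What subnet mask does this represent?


/8 means 8 network bits, 24 host bits
Binary: 11111111000000000000000000000000
Mask: 255.0.0.0


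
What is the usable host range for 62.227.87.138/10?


Network: 62.192.0.0
Broadcast: 62.255.255.255
First usable = network + 1
Last usable = broadcast - 1
Range: 62.192.0.1 to 62.255.255.254


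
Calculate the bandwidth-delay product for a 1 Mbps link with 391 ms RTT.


BDP = bandwidth * RTT
= 1 Mbps * 391 ms
= 1 * 1e6 * 391 / 1000 bits
= 391000 bits
= 48875 bytes
= 47.7295 KB
BDP = 391000 bits (48875 bytes)


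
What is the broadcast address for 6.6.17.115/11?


Network: 6.0.0.0/11
Host bits = 21
Set all host bits to 1:
Broadcast: 6.31.255.255


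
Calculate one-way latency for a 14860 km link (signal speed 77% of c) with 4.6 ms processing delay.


Speed = 0.77 * 3e5 km/s = 231000 km/s
Propagation delay = 14860 / 231000 = 0.0643 s = 64.329 ms
Processing delay = 4.6 ms
Total one-way latency = 68.929 ms


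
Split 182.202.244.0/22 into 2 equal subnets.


New prefix = 22 + 1 = 23
Each subnet has 512 addresses
  182.202.244.0/23
  182.202.246.0/23
Subnets: 182.202.244.0/23, 182.202.246.0/23


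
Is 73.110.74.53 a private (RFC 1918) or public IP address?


RFC 1918 private ranges:
  10.0.0.0/8 (10.0.0.0 - 10.255.255.255)
  172.16.0.0/12 (172.16.0.0 - 172.31.255.255)
  192.168.0.0/16 (192.168.0.0 - 192.168.255.255)
Public (not in any RFC 1918 range)


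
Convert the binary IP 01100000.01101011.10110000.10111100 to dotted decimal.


01100000 = 96
01101011 = 107
10110000 = 176
10111100 = 188
IP: 96.107.176.188


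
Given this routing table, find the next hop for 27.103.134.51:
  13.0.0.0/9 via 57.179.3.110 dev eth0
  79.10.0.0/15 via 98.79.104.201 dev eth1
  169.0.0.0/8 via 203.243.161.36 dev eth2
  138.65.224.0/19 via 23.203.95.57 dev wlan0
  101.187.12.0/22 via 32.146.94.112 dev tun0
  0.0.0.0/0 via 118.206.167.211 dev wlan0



Longest prefix match for 27.103.134.51:
  /9 13.0.0.0: no
  /15 79.10.0.0: no
  /8 169.0.0.0: no
  /19 138.65.224.0: no
  /22 101.187.12.0: no
  /0 0.0.0.0: MATCH
Selected: next-hop 118.206.167.211 via wlan0 (matched /0)


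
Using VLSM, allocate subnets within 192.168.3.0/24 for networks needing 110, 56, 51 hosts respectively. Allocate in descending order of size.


110 hosts -> /25 (126 usable): 192.168.3.0/25
56 hosts -> /26 (62 usable): 192.168.3.128/26
51 hosts -> /26 (62 usable): 192.168.3.192/26
Allocation: 192.168.3.0/25 (110 hosts, 126 usable); 192.168.3.128/26 (56 hosts, 62 usable); 192.168.3.192/26 (51 hosts, 62 usable)


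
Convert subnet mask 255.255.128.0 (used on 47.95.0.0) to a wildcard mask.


Subnet mask: 255.255.128.0
Wildcard = 255.255.255.255 - subnet mask
255 - 255 = 0
255 - 255 = 0
255 - 128 = 127
255 - 0 = 255
Wildcard: 0.0.127.255


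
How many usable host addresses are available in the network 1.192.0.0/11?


Host bits = 32 - 11 = 21
Total addresses = 2^21 = 2097152
Usable = total - 2 (network and broadcast)
Usable hosts: 2097150


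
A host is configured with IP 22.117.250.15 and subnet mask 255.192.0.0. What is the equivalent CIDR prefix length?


Binary: 11111111.11000000.00000000.00000000
Count leading 1s
Prefix: /10


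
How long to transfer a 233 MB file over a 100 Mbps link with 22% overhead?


Effective throughput = 100 * (1 - 22/100) = 78 Mbps
File size in Mb = 233 * 8 = 1864 Mb
Time = 1864 / 78
Time = 23.8974 seconds


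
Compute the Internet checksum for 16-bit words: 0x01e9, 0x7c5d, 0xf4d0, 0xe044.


Sum all words (with carry folding):
+ 0x01e9 = 0x01e9
+ 0x7c5d = 0x7e46
+ 0xf4d0 = 0x7317
+ 0xe044 = 0x535c
One's complement: ~0x535c
Checksum = 0xaca3


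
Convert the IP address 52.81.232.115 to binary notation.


52 = 00110100
81 = 01010001
232 = 11101000
115 = 01110011
Binary: 00110100.01010001.11101000.01110011


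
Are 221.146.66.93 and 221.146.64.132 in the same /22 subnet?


Mask: 255.255.252.0
221.146.66.93 AND mask = 221.146.64.0
221.146.64.132 AND mask = 221.146.64.0
Yes, same subnet (221.146.64.0)


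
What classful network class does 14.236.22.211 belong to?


First octet: 14
Binary: 00001110
0xxxxxxx -> Class A (1-126)
Class A, default mask 255.0.0.0 (/8)


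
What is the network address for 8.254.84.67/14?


IP:   00001000.11111110.01010100.01000011
Mask: 11111111.11111100.00000000.00000000
AND operation:
Net:  00001000.11111100.00000000.00000000
Network: 8.252.0.0/14


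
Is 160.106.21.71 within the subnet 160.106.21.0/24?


Subnet network: 160.106.21.0
Test IP AND mask: 160.106.21.0
Yes, 160.106.21.71 is in 160.106.21.0/24


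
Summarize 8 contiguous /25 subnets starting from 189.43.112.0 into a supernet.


Original prefix: /25
Number of subnets: 8 = 2^3
New prefix = 25 - 3 = 22
Supernet: 189.43.112.0/22


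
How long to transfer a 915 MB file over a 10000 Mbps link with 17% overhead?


Effective throughput = 10000 * (1 - 17/100) = 8300 Mbps
File size in Mb = 915 * 8 = 7320 Mb
Time = 7320 / 8300
Time = 0.8819 seconds


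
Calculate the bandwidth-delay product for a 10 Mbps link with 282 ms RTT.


BDP = bandwidth * RTT
= 10 Mbps * 282 ms
= 10 * 1e6 * 282 / 1000 bits
= 2820000 bits
= 352500 bytes
= 344.2383 KB
BDP = 2820000 bits (352500 bytes)


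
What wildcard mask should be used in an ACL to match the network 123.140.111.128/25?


Subnet mask: 255.255.255.128
Wildcard = 255.255.255.255 - subnet mask
255 - 255 = 0
255 - 255 = 0
255 - 255 = 0
255 - 128 = 127
Wildcard: 0.0.0.127


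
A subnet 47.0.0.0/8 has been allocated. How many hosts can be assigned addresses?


Host bits = 32 - 8 = 24
Total addresses = 2^24 = 16777216
Usable = total - 2 (network and broadcast)
Usable hosts: 16777214


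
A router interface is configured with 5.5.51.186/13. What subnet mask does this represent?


/13 means 13 network bits, 19 host bits
Binary: 11111111111110000000000000000000
Mask: 255.248.0.0


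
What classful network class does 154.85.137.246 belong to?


First octet: 154
Binary: 10011010
10xxxxxx -> Class B (128-191)
Class B, default mask 255.255.0.0 (/16)


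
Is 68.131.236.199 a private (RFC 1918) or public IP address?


RFC 1918 private ranges:
  10.0.0.0/8 (10.0.0.0 - 10.255.255.255)
  172.16.0.0/12 (172.16.0.0 - 172.31.255.255)
  192.168.0.0/16 (192.168.0.0 - 192.168.255.255)
Public (not in any RFC 1918 range)


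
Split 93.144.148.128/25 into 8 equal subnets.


New prefix = 25 + 3 = 28
Each subnet has 16 addresses
  93.144.148.128/28
  93.144.148.144/28
  93.144.148.160/28
  93.144.148.176/28
  93.144.148.192/28
  93.144.148.208/28
  93.144.148.224/28
  93.144.148.240/28
Subnets: 93.144.148.128/28, 93.144.148.144/28, 93.144.148.160/28, 93.144.148.176/28, 93.144.148.192/28, 93.144.148.208/28, 93.144.148.224/28, 93.144.148.240/28


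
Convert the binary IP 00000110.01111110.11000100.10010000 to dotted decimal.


00000110 = 6
01111110 = 126
11000100 = 196
10010000 = 144
IP: 6.126.196.144


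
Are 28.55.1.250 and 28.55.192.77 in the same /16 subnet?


Mask: 255.255.0.0
28.55.1.250 AND mask = 28.55.0.0
28.55.192.77 AND mask = 28.55.0.0
Yes, same subnet (28.55.0.0)


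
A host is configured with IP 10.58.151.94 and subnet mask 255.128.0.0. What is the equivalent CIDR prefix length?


Binary: 11111111.10000000.00000000.00000000
Count leading 1s
Prefix: /9


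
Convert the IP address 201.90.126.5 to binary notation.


201 = 11001001
90 = 01011010
126 = 01111110
5 = 00000101
Binary: 11001001.01011010.01111110.00000101


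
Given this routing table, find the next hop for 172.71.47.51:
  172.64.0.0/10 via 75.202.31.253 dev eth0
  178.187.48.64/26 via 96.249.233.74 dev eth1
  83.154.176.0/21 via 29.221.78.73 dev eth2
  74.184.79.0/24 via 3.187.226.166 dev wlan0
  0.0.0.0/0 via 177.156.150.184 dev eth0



Longest prefix match for 172.71.47.51:
  /10 172.64.0.0: MATCH
  /26 178.187.48.64: no
  /21 83.154.176.0: no
  /24 74.184.79.0: no
  /0 0.0.0.0: MATCH
Selected: next-hop 75.202.31.253 via eth0 (matched /10)


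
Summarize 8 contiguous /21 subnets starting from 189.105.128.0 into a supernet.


Original prefix: /21
Number of subnets: 8 = 2^3
New prefix = 21 - 3 = 18
Supernet: 189.105.128.0/18


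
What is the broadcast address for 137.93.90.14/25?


Network: 137.93.90.0/25
Host bits = 7
Set all host bits to 1:
Broadcast: 137.93.90.127


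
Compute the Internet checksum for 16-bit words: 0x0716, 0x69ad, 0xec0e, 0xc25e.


Sum all words (with carry folding):
+ 0x0716 = 0x0716
+ 0x69ad = 0x70c3
+ 0xec0e = 0x5cd2
+ 0xc25e = 0x1f31
One's complement: ~0x1f31
Checksum = 0xe0ce


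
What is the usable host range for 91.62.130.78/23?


Network: 91.62.130.0
Broadcast: 91.62.131.255
First usable = network + 1
Last usable = broadcast - 1
Range: 91.62.130.1 to 91.62.131.254


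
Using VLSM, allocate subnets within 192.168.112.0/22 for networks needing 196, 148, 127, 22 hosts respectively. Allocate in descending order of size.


196 hosts -> /24 (254 usable): 192.168.112.0/24
148 hosts -> /24 (254 usable): 192.168.113.0/24
127 hosts -> /24 (254 usable): 192.168.114.0/24
22 hosts -> /27 (30 usable): 192.168.115.0/27
Allocation: 192.168.112.0/24 (196 hosts, 254 usable); 192.168.113.0/24 (148 hosts, 254 usable); 192.168.114.0/24 (127 hosts, 254 usable); 192.168.115.0/27 (22 hosts, 30 usable)


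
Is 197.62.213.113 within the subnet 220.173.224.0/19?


Subnet network: 220.173.224.0
Test IP AND mask: 197.62.192.0
No, 197.62.213.113 is not in 220.173.224.0/19


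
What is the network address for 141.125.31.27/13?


IP:   10001101.01111101.00011111.00011011
Mask: 11111111.11111000.00000000.00000000
AND operation:
Net:  10001101.01111000.00000000.00000000
Network: 141.120.0.0/13


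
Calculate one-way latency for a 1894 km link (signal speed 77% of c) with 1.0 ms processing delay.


Speed = 0.77 * 3e5 km/s = 231000 km/s
Propagation delay = 1894 / 231000 = 0.0082 s = 8.1991 ms
Processing delay = 1.0 ms
Total one-way latency = 9.1991 ms


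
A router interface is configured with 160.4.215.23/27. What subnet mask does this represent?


/27 means 27 network bits, 5 host bits
Binary: 11111111111111111111111111100000
Mask: 255.255.255.224
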